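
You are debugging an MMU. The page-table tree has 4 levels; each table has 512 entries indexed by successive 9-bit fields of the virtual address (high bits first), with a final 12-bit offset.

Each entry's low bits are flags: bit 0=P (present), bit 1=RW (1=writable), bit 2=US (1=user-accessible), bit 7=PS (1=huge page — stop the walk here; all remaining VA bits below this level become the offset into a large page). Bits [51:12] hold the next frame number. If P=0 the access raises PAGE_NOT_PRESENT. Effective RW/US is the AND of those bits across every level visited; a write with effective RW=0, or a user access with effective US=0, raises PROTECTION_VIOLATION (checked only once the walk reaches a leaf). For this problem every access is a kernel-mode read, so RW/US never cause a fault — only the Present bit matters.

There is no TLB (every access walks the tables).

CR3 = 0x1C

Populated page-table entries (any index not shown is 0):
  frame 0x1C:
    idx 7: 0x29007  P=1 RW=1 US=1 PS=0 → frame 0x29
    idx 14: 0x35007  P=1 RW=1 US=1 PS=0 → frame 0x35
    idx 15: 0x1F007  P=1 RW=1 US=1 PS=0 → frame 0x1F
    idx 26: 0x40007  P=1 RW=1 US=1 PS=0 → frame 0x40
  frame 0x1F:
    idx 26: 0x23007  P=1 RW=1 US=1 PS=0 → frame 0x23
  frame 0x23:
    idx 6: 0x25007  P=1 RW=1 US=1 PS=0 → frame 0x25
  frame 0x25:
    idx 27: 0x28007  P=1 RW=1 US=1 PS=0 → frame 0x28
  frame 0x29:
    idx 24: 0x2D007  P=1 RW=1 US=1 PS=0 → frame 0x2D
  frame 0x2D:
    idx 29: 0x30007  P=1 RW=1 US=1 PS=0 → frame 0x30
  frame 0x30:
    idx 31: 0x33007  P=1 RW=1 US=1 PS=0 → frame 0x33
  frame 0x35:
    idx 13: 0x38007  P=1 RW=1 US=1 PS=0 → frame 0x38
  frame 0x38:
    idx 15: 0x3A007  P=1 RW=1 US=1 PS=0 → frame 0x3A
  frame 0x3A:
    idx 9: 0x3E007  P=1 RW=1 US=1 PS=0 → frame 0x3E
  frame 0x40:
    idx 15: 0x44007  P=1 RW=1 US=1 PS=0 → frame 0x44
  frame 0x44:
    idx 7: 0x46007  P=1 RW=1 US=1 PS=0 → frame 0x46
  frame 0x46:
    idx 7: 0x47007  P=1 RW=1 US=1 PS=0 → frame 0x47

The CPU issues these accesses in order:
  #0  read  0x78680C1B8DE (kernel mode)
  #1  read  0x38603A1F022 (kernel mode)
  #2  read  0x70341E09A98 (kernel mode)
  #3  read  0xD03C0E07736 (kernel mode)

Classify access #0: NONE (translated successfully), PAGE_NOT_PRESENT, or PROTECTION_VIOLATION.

Per-access translation:
#0 VA=0x78680C1B8DE (r,kernel):
  lvl0: tbl 0x1C, slot 15 ⇒ 0x1F007 (P1/RW1/US1/PS0)
  lvl1: tbl 0x1F, slot 26 ⇒ 0x23007 (P1/RW1/US1/PS0)
  lvl2: tbl 0x23, slot 6 ⇒ 0x25007 (P1/RW1/US1/PS0)
  lvl3: tbl 0x25, slot 27 ⇒ 0x28007 (P1/RW1/US1/PS0)
  ✓ 0x288DE  — 4 lookups
#1 VA=0x38603A1F022 (r,kernel):
  lvl0: tbl 0x1C, slot 7 ⇒ 0x29007 (P1/RW1/US1/PS0)
  lvl1: tbl 0x29, slot 24 ⇒ 0x2D007 (P1/RW1/US1/PS0)
  lvl2: tbl 0x2D, slot 29 ⇒ 0x30007 (P1/RW1/US1/PS0)
  lvl3: tbl 0x30, slot 31 ⇒ 0x33007 (P1/RW1/US1/PS0)
  ✓ 0x33022  — 4 lookups
#2 VA=0x70341E09A98 (r,kernel):
  lvl0: tbl 0x1C, slot 14 ⇒ 0x35007 (P1/RW1/US1/PS0)
  lvl1: tbl 0x35, slot 13 ⇒ 0x38007 (P1/RW1/US1/PS0)
  lvl2: tbl 0x38, slot 15 ⇒ 0x3A007 (P1/RW1/US1/PS0)
  lvl3: tbl 0x3A, slot 9 ⇒ 0x3E007 (P1/RW1/US1/PS0)
  ✓ 0x3EA98  — 4 lookups
#3 VA=0xD03C0E07736 (r,kernel):
  lvl0: tbl 0x1C, slot 26 ⇒ 0x40007 (P1/RW1/US1/PS0)
  lvl1: tbl 0x40, slot 15 ⇒ 0x44007 (P1/RW1/US1/PS0)
  lvl2: tbl 0x44, slot 7 ⇒ 0x46007 (P1/RW1/US1/PS0)
  lvl3: tbl 0x46, slot 7 ⇒ 0x47007 (P1/RW1/US1/PS0)
  ✓ 0x47736  — 4 lookups

Access #0 fault: NONE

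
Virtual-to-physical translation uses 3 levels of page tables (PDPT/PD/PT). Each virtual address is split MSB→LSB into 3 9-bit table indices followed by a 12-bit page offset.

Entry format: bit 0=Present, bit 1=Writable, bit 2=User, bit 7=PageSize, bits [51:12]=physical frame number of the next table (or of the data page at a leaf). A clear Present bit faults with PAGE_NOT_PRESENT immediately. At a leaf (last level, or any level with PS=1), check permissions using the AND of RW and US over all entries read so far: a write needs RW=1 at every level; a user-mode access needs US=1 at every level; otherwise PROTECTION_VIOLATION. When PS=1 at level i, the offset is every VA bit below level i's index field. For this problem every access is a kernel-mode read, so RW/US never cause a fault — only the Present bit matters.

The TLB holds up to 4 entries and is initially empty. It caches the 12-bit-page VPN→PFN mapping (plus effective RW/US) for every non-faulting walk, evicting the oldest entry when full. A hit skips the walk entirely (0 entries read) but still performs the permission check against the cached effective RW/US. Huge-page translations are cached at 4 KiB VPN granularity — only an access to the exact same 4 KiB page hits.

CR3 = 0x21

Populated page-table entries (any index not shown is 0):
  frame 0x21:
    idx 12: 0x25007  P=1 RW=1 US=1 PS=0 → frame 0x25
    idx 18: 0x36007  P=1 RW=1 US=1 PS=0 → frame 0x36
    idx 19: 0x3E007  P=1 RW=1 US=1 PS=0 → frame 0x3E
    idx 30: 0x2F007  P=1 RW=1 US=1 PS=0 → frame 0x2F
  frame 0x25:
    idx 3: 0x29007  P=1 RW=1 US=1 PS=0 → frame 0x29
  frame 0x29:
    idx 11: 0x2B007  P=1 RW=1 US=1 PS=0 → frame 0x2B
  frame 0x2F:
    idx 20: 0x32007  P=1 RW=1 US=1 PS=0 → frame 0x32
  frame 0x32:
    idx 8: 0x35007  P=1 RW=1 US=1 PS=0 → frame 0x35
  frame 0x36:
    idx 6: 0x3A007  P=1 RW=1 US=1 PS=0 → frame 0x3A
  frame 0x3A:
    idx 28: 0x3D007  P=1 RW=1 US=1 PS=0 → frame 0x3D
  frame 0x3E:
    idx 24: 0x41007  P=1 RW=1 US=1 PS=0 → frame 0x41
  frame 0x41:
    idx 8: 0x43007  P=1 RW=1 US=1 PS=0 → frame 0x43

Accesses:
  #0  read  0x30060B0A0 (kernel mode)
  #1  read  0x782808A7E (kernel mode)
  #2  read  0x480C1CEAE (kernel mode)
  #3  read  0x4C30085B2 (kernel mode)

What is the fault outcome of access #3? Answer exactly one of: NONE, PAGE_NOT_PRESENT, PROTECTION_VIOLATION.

Per-access translation:
#0 VA=0x30060B0A0 (r,kernel):
  L0: frame=0x21 idx=12 entry=0x25007 [P=1 RW=1 US=1 PS=0]
  L1: frame=0x25 idx=3 entry=0x29007 [P=1 RW=1 US=1 PS=0]
  L2: frame=0x29 idx=11 entry=0x2B007 [P=1 RW=1 US=1 PS=0]
  → PA=0x2B0A0  (3 entries read)
#1 VA=0x782808A7E (r,kernel):
  L0: frame=0x21 idx=30 entry=0x2F007 [P=1 RW=1 US=1 PS=0]
  L1: frame=0x2F idx=20 entry=0x32007 [P=1 RW=1 US=1 PS=0]
  L2: frame=0x32 idx=8 entry=0x35007 [P=1 RW=1 US=1 PS=0]
  → PA=0x35A7E  (3 entries read)
#2 VA=0x480C1CEAE (r,kernel):
  L0: frame=0x21 idx=18 entry=0x36007 [P=1 RW=1 US=1 PS=0]
  L1: frame=0x36 idx=6 entry=0x3A007 [P=1 RW=1 US=1 PS=0]
  L2: frame=0x3A idx=28 entry=0x3D007 [P=1 RW=1 US=1 PS=0]
  → PA=0x3DEAE  (3 entries read)
#3 VA=0x4C30085B2 (r,kernel):
  L0: frame=0x21 idx=19 entry=0x3E007 [P=1 RW=1 US=1 PS=0]
  L1: frame=0x3E idx=24 entry=0x41007 [P=1 RW=1 US=1 PS=0]
  L2: frame=0x41 idx=8 entry=0x43007 [P=1 RW=1 US=1 PS=0]
  → PA=0x435B2  (3 entries read)

Access #3 fault: NONE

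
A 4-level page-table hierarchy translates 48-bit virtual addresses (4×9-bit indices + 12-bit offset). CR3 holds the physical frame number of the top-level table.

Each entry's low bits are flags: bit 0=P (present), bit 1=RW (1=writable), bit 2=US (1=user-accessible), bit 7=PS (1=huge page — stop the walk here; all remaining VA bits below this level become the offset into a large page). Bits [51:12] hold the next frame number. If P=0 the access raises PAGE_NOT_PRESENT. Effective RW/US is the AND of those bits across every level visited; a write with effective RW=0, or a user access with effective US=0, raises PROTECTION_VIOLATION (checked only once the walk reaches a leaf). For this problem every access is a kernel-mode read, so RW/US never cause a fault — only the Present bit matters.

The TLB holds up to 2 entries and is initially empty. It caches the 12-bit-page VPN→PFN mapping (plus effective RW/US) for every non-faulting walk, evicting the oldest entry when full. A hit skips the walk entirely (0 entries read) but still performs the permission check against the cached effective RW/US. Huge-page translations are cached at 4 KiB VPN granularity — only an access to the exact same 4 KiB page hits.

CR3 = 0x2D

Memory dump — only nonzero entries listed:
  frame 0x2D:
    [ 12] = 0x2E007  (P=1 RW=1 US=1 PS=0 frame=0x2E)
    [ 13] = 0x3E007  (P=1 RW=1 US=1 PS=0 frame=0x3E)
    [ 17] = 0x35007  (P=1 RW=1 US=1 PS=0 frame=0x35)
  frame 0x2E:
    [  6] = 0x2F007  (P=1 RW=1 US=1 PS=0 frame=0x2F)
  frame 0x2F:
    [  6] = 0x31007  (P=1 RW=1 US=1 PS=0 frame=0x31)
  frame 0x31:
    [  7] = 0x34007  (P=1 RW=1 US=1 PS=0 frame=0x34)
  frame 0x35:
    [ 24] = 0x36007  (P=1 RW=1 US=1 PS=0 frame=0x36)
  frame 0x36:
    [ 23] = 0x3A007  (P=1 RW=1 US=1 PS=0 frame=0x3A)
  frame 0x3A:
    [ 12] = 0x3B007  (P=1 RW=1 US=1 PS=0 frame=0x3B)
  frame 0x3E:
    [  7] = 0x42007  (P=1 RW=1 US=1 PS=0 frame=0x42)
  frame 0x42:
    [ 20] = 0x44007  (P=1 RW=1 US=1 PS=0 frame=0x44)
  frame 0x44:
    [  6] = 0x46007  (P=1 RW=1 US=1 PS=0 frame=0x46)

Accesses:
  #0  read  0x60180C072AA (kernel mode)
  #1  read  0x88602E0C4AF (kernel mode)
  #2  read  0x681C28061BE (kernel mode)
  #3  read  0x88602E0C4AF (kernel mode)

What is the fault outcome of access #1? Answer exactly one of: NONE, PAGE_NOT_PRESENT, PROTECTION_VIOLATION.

Walk each access:
#0 VA=0x60180C072AA (r,kernel):
  L0: frame=0x2D idx=12 entry=0x2E007 [P=1 RW=1 US=1 PS=0]
  L1: frame=0x2E idx=6 entry=0x2F007 [P=1 RW=1 US=1 PS=0]
  L2: frame=0x2F idx=6 entry=0x31007 [P=1 RW=1 US=1 PS=0]
  L3: frame=0x31 idx=7 entry=0x34007 [P=1 RW=1 US=1 PS=0]
  → PA=0x342AA  (4 entries read)
#1 VA=0x88602E0C4AF (r,kernel):
  L0: frame=0x2D idx=17 entry=0x35007 [P=1 RW=1 US=1 PS=0]
  L1: frame=0x35 idx=24 entry=0x36007 [P=1 RW=1 US=1 PS=0]
  L2: frame=0x36 idx=23 entry=0x3A007 [P=1 RW=1 US=1 PS=0]
  L3: frame=0x3A idx=12 entry=0x3B007 [P=1 RW=1 US=1 PS=0]
  → PA=0x3B4AF  (4 entries read)
#2 VA=0x681C28061BE (r,kernel):
  L0: frame=0x2D idx=13 entry=0x3E007 [P=1 RW=1 US=1 PS=0]
  L1: frame=0x3E idx=7 entry=0x42007 [P=1 RW=1 US=1 PS=0]
  L2: frame=0x42 idx=20 entry=0x44007 [P=1 RW=1 US=1 PS=0]
  L3: frame=0x44 idx=6 entry=0x46007 [P=1 RW=1 US=1 PS=0]
  → PA=0x461BE  (4 entries read)
#3 VA=0x88602E0C4AF (r,kernel):
  TLB hit vpn=0x88602E0C → PA=0x3B4AF

Access #1 fault: NONE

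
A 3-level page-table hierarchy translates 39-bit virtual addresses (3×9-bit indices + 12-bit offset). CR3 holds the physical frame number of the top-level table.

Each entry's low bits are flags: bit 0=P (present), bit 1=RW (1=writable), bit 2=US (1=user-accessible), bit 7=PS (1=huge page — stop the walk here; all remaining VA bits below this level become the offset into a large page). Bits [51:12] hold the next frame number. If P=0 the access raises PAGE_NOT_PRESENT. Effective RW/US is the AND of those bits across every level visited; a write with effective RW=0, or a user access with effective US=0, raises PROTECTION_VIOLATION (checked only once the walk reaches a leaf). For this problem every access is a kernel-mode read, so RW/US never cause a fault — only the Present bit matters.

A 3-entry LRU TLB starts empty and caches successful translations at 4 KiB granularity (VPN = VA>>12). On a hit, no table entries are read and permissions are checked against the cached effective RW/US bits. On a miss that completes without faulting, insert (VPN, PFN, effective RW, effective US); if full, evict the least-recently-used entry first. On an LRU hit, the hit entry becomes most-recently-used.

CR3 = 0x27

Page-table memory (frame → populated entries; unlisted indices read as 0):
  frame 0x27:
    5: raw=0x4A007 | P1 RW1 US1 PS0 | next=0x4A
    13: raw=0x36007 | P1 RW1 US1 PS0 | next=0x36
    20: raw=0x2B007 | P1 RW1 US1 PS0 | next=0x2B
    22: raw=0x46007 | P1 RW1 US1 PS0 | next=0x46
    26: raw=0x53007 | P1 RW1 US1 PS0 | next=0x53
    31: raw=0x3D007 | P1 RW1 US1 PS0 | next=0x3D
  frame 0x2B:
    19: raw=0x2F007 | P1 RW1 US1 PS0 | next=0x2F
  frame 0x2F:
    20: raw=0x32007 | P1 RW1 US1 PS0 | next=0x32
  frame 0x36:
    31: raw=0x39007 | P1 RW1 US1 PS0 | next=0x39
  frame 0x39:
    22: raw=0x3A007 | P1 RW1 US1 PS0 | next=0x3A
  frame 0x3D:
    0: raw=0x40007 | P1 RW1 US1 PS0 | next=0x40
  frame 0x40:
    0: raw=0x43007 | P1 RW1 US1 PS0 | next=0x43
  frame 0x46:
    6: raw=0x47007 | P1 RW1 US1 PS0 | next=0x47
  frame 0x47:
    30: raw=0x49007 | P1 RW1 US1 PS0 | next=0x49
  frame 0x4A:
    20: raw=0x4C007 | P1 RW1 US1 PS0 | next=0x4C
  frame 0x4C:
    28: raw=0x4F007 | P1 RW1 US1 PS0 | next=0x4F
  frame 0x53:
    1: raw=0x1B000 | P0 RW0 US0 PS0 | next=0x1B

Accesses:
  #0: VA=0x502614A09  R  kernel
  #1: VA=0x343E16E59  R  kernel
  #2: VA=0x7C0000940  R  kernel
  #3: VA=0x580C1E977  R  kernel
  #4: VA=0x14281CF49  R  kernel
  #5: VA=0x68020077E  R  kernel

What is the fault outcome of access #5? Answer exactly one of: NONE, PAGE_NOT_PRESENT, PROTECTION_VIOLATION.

Trace:
#0 VA=0x502614A09 (r,kernel):
  [0] read 0x27 idx=20: raw=0x2B007 flags P=1 W=1 U=1 S=0
  [1] read 0x2B idx=19: raw=0x2F007 flags P=1 W=1 U=1 S=0
  [2] read 0x2F idx=20: raw=0x32007 flags P=1 W=1 U=1 S=0
  → PA=0x32A09  (3 entries read)
#1 VA=0x343E16E59 (r,kernel):
  [0] read 0x27 idx=13: raw=0x36007 flags P=1 W=1 U=1 S=0
  [1] read 0x36 idx=31: raw=0x39007 flags P=1 W=1 U=1 S=0
  [2] read 0x39 idx=22: raw=0x3A007 flags P=1 W=1 U=1 S=0
  → PA=0x3AE59  (3 entries read)
#2 VA=0x7C0000940 (r,kernel):
  [0] read 0x27 idx=31: raw=0x3D007 flags P=1 W=1 U=1 S=0
  [1] read 0x3D idx=0: raw=0x40007 flags P=1 W=1 U=1 S=0
  [2] read 0x40 idx=0: raw=0x43007 flags P=1 W=1 U=1 S=0
  → PA=0x43940  (3 entries read)
#3 VA=0x580C1E977 (r,kernel):
  [0] read 0x27 idx=22: raw=0x46007 flags P=1 W=1 U=1 S=0
  [1] read 0x46 idx=6: raw=0x47007 flags P=1 W=1 U=1 S=0
  [2] read 0x47 idx=30: raw=0x49007 flags P=1 W=1 U=1 S=0
  → PA=0x49977  (3 entries read)
#4 VA=0x14281CF49 (r,kernel):
  [0] read 0x27 idx=5: raw=0x4A007 flags P=1 W=1 U=1 S=0
  [1] read 0x4A idx=20: raw=0x4C007 flags P=1 W=1 U=1 S=0
  [2] read 0x4C idx=28: raw=0x4F007 flags P=1 W=1 U=1 S=0
  → PA=0x4FF49  (3 entries read)
#5 VA=0x68020077E (r,kernel):
  [0] read 0x27 idx=26: raw=0x53007 flags P=1 W=1 U=1 S=0
  [1] read 0x53 idx=1: raw=0x1B000 flags P=0 W=0 U=0 S=0
  ⇒ fault: PAGE_NOT_PRESENT  — 2 lookups

Access #5 fault: PAGE_NOT_PRESENT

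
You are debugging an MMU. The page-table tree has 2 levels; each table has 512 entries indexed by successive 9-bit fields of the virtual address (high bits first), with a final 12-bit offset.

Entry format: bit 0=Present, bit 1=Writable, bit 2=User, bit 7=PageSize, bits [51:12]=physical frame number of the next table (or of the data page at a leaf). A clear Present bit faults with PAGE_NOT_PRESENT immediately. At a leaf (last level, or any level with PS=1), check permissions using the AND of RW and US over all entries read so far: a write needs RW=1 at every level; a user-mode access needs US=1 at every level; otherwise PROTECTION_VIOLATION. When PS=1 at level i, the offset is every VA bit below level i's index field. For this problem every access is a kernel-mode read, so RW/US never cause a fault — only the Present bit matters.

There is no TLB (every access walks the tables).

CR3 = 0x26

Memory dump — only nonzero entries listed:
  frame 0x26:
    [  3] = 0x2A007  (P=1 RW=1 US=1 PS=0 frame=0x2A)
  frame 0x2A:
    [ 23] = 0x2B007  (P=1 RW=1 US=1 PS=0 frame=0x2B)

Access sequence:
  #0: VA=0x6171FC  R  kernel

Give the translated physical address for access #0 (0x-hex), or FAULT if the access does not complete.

Trace:
#0 VA=0x6171FC (r,kernel):
  L0 @0x26[3] → 0x2A007  P=1,RW=1,US=1,PS=0
  L1 @0x2A[23] → 0x2B007  P=1,RW=1,US=1,PS=0
  ⇒ phys 0x2B1FC  [2 reads]

Access #0 PA: 0x2B1FC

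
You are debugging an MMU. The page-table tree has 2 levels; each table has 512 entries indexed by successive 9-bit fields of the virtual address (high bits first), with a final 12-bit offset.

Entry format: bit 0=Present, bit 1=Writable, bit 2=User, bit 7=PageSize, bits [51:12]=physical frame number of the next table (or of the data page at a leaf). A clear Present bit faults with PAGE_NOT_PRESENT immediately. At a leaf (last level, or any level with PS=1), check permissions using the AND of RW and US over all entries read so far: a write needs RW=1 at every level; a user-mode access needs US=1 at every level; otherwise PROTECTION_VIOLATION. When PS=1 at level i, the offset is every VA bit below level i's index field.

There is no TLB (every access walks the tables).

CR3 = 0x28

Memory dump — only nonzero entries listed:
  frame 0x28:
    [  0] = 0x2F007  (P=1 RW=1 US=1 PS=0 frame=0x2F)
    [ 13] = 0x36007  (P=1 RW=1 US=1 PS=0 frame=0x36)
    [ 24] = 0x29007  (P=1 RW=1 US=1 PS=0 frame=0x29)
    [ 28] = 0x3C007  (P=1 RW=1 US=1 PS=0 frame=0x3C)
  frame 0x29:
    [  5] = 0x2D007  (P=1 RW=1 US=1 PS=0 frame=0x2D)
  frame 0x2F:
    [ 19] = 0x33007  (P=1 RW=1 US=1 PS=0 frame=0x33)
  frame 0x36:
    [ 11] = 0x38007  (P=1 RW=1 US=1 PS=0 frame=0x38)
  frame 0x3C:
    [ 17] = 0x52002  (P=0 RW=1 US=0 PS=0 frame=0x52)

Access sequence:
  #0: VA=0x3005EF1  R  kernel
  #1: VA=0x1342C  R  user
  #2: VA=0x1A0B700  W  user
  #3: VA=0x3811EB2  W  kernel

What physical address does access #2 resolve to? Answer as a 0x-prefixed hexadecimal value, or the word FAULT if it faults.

Walk each access:
#0 VA=0x3005EF1 (r,kernel):
  [0] read 0x28 idx=24: raw=0x29007 flags P=1 W=1 U=1 S=0
  [1] read 0x29 idx=5: raw=0x2D007 flags P=1 W=1 U=1 S=0
  ⇒ phys 0x2DEF1  [2 reads]
#1 VA=0x1342C (r,user):
  [0] read 0x28 idx=0: raw=0x2F007 flags P=1 W=1 U=1 S=0
  [1] read 0x2F idx=19: raw=0x33007 flags P=1 W=1 U=1 S=0
  ⇒ phys 0x3342C  [2 reads]
#2 VA=0x1A0B700 (w,user):
  [0] read 0x28 idx=13: raw=0x36007 flags P=1 W=1 U=1 S=0
  [1] read 0x36 idx=11: raw=0x38007 flags P=1 W=1 U=1 S=0
  ⇒ phys 0x38700  [2 reads]
#3 VA=0x3811EB2 (w,kernel):
  [0] read 0x28 idx=28: raw=0x3C007 flags P=1 W=1 U=1 S=0
  [1] read 0x3C idx=17: raw=0x52002 flags P=0 W=1 U=0 S=0
  → PAGE_NOT_PRESENT  (2 entries read)

Access #2 PA: 0x38700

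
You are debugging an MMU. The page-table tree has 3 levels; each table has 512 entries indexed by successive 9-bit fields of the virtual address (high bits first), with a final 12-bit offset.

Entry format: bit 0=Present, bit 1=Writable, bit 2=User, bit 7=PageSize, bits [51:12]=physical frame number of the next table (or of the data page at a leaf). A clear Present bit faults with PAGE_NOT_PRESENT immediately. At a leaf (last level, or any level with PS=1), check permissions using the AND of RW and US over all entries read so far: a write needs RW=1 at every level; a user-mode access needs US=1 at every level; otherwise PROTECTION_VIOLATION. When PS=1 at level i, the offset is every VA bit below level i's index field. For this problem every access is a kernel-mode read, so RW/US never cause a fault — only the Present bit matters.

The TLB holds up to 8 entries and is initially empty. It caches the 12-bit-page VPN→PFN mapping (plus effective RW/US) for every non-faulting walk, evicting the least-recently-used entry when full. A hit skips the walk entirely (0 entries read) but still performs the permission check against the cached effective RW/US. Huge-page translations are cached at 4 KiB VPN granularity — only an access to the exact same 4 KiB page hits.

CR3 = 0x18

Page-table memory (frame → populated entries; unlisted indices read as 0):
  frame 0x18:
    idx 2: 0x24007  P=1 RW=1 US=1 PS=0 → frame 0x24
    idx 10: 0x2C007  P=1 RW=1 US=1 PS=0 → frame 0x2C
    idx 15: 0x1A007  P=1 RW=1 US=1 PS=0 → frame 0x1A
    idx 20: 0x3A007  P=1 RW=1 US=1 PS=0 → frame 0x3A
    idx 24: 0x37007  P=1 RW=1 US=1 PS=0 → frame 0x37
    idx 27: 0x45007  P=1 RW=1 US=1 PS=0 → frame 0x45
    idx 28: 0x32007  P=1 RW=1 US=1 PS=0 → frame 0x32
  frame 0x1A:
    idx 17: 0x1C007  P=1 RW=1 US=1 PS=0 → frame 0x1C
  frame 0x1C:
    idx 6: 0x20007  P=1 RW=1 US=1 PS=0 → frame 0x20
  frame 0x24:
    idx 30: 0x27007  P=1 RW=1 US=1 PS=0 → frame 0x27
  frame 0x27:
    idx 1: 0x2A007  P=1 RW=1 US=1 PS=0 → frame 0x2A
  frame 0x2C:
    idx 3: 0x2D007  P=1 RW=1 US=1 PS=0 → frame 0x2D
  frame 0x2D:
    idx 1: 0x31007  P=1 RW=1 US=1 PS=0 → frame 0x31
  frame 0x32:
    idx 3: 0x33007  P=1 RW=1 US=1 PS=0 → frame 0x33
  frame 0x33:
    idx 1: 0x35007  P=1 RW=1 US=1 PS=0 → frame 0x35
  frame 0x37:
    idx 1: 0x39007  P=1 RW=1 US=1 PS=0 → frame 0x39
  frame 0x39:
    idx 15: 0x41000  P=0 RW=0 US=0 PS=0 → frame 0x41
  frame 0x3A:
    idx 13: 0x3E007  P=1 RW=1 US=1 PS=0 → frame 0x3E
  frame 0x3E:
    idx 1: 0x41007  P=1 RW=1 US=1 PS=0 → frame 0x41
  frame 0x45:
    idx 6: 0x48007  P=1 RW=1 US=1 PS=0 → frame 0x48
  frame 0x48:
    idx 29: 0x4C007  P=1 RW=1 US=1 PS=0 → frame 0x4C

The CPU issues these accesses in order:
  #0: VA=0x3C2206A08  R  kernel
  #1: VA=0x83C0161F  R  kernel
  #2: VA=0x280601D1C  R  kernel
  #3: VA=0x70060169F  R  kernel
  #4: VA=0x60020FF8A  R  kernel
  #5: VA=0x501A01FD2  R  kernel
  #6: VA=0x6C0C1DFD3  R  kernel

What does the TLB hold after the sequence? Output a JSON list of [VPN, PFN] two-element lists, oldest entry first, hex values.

Trace:
#0 VA=0x3C2206A08 (r,kernel):
  lvl0: tbl 0x18, slot 15 ⇒ 0x1A007 (P1/RW1/US1/PS0)
  lvl1: tbl 0x1A, slot 17 ⇒ 0x1C007 (P1/RW1/US1/PS0)
  lvl2: tbl 0x1C, slot 6 ⇒ 0x20007 (P1/RW1/US1/PS0)
  → PA=0x20A08  (3 entries read)
#1 VA=0x83C0161F (r,kernel):
  lvl0: tbl 0x18, slot 2 ⇒ 0x24007 (P1/RW1/US1/PS0)
  lvl1: tbl 0x24, slot 30 ⇒ 0x27007 (P1/RW1/US1/PS0)
  lvl2: tbl 0x27, slot 1 ⇒ 0x2A007 (P1/RW1/US1/PS0)
  → PA=0x2A61F  (3 entries read)
#2 VA=0x280601D1C (r,kernel):
  lvl0: tbl 0x18, slot 10 ⇒ 0x2C007 (P1/RW1/US1/PS0)
  lvl1: tbl 0x2C, slot 3 ⇒ 0x2D007 (P1/RW1/US1/PS0)
  lvl2: tbl 0x2D, slot 1 ⇒ 0x31007 (P1/RW1/US1/PS0)
  → PA=0x31D1C  (3 entries read)
#3 VA=0x70060169F (r,kernel):
  lvl0: tbl 0x18, slot 28 ⇒ 0x32007 (P1/RW1/US1/PS0)
  lvl1: tbl 0x32, slot 3 ⇒ 0x33007 (P1/RW1/US1/PS0)
  lvl2: tbl 0x33, slot 1 ⇒ 0x35007 (P1/RW1/US1/PS0)
  → PA=0x3569F  (3 entries read)
#4 VA=0x60020FF8A (r,kernel):
  lvl0: tbl 0x18, slot 24 ⇒ 0x37007 (P1/RW1/US1/PS0)
  lvl1: tbl 0x37, slot 1 ⇒ 0x39007 (P1/RW1/US1/PS0)
  lvl2: tbl 0x39, slot 15 ⇒ 0x41000 (P0/RW0/US0/PS0)
  → PAGE_NOT_PRESENT  (3 entries read)
#5 VA=0x501A01FD2 (r,kernel):
  lvl0: tbl 0x18, slot 20 ⇒ 0x3A007 (P1/RW1/US1/PS0)
  lvl1: tbl 0x3A, slot 13 ⇒ 0x3E007 (P1/RW1/US1/PS0)
  lvl2: tbl 0x3E, slot 1 ⇒ 0x41007 (P1/RW1/US1/PS0)
  → PA=0x41FD2  (3 entries read)
#6 VA=0x6C0C1DFD3 (r,kernel):
  lvl0: tbl 0x18, slot 27 ⇒ 0x45007 (P1/RW1/US1/PS0)
  lvl1: tbl 0x45, slot 6 ⇒ 0x48007 (P1/RW1/US1/PS0)
  lvl2: tbl 0x48, slot 29 ⇒ 0x4C007 (P1/RW1/US1/PS0)
  → PA=0x4CFD3  (3 entries read)

TLB: [["0x3C2206", "0x20"], ["0x83C01", "0x2A"], ["0x280601", "0x31"], ["0x700601", "0x35"], ["0x501A01", "0x41"], ["0x6C0C1D", "0x4C"]]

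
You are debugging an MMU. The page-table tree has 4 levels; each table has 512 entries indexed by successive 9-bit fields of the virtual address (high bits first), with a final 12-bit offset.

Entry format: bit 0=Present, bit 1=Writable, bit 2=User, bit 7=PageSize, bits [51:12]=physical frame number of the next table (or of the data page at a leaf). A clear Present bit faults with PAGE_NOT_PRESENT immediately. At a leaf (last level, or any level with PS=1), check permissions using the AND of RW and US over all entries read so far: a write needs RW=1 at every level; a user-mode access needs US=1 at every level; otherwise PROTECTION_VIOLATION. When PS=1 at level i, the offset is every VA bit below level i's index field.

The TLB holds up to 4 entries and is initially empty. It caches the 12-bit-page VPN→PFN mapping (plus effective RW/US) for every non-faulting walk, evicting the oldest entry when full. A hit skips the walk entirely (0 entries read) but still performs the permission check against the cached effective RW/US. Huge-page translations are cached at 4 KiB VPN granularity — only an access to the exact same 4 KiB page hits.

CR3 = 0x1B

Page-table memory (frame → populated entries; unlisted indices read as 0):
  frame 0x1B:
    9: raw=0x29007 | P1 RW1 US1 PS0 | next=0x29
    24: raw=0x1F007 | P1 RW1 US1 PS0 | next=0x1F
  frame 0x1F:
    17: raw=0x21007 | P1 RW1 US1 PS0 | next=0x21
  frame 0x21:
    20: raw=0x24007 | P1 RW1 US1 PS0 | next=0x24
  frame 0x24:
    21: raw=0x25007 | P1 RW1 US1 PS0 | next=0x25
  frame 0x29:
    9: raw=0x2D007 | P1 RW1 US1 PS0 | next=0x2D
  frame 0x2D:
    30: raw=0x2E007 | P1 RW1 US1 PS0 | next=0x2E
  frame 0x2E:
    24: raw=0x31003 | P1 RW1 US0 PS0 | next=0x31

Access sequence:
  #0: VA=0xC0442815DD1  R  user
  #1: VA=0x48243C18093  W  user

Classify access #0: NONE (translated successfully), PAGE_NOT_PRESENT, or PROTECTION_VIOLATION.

Per-access translation:
#0 VA=0xC0442815DD1 (r,user):
  L0: frame=0x1B idx=24 entry=0x1F007 [P=1 RW=1 US=1 PS=0]
  L1: frame=0x1F idx=17 entry=0x21007 [P=1 RW=1 US=1 PS=0]
  L2: frame=0x21 idx=20 entry=0x24007 [P=1 RW=1 US=1 PS=0]
  L3: frame=0x24 idx=21 entry=0x25007 [P=1 RW=1 US=1 PS=0]
  ✓ 0x25DD1  — 4 lookups
#1 VA=0x48243C18093 (w,user):
  L0: frame=0x1B idx=9 entry=0x29007 [P=1 RW=1 US=1 PS=0]
  L1: frame=0x29 idx=9 entry=0x2D007 [P=1 RW=1 US=1 PS=0]
  L2: frame=0x2D idx=30 entry=0x2E007 [P=1 RW=1 US=1 PS=0]
  L3: frame=0x2E idx=24 entry=0x31003 [P=1 RW=1 US=0 PS=0]
  → PROTECTION_VIOLATION  (4 entries read)

Access #0 fault: NONE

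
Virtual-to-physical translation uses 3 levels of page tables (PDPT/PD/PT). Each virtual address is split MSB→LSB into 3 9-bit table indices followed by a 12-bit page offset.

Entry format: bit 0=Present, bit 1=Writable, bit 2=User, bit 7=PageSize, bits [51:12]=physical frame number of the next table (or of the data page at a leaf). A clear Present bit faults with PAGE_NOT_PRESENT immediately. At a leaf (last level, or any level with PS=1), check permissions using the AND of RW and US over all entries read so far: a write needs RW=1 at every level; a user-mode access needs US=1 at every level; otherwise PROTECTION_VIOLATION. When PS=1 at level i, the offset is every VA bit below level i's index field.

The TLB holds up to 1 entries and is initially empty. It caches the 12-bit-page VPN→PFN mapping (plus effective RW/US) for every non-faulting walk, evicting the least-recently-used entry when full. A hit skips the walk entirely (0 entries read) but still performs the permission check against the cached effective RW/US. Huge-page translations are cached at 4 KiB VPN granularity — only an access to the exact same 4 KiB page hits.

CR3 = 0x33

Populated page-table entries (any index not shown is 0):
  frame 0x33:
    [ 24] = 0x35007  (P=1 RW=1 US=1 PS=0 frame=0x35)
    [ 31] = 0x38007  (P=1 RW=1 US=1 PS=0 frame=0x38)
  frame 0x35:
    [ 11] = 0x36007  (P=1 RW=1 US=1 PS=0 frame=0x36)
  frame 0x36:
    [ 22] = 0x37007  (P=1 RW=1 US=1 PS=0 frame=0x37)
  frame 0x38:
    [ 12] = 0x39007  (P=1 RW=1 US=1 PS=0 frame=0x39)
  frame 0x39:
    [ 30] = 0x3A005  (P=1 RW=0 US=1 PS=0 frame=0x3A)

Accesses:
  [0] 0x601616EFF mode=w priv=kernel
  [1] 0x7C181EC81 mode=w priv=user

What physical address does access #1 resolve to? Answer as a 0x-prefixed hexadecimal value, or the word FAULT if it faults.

Per-access translation:
#0 VA=0x601616EFF (w,kernel):
  [0] read 0x33 idx=24: raw=0x35007 flags P=1 W=1 U=1 S=0
  [1] read 0x35 idx=11: raw=0x36007 flags P=1 W=1 U=1 S=0
  [2] read 0x36 idx=22: raw=0x37007 flags P=1 W=1 U=1 S=0
  ✓ 0x37EFF  — 3 lookups
#1 VA=0x7C181EC81 (w,user):
  [0] read 0x33 idx=31: raw=0x38007 flags P=1 W=1 U=1 S=0
  [1] read 0x38 idx=12: raw=0x39007 flags P=1 W=1 U=1 S=0
  [2] read 0x39 idx=30: raw=0x3A005 flags P=1 W=0 U=1 S=0
  ✗ PROTECTION_VIOLATION  [3 reads]

Access #1 PA: FAULT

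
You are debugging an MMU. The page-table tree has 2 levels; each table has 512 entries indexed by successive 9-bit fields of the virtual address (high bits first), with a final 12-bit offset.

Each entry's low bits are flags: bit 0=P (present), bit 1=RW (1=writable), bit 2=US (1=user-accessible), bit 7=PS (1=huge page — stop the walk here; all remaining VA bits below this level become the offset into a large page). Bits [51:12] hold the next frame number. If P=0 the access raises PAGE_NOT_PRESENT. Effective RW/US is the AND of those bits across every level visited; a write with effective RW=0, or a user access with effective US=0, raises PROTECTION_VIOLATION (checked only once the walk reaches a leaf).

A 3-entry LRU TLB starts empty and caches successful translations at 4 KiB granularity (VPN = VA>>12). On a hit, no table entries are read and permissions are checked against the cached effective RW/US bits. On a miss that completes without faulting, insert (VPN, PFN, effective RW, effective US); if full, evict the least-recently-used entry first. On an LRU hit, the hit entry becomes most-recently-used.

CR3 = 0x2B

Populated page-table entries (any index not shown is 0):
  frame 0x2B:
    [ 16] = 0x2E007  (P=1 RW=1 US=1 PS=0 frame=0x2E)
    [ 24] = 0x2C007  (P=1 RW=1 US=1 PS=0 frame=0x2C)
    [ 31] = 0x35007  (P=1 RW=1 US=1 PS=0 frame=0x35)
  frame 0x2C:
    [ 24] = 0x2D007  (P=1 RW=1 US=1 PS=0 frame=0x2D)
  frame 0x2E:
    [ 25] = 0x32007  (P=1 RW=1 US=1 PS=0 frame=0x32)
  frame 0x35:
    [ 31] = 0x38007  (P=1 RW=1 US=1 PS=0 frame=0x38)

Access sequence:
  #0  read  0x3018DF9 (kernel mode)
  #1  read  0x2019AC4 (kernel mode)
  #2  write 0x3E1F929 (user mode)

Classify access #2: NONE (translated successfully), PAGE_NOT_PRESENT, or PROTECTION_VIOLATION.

Trace:
#0 VA=0x3018DF9 (r,kernel):
  lvl0: tbl 0x2B, slot 24 ⇒ 0x2C007 (P1/RW1/US1/PS0)
  lvl1: tbl 0x2C, slot 24 ⇒ 0x2D007 (P1/RW1/US1/PS0)
  ✓ 0x2DDF9  — 2 lookups
#1 VA=0x2019AC4 (r,kernel):
  lvl0: tbl 0x2B, slot 16 ⇒ 0x2E007 (P1/RW1/US1/PS0)
  lvl1: tbl 0x2E, slot 25 ⇒ 0x32007 (P1/RW1/US1/PS0)
  ✓ 0x32AC4  — 2 lookups
#2 VA=0x3E1F929 (w,user):
  lvl0: tbl 0x2B, slot 31 ⇒ 0x35007 (P1/RW1/US1/PS0)
  lvl1: tbl 0x35, slot 31 ⇒ 0x38007 (P1/RW1/US1/PS0)
  ✓ 0x38929  — 2 lookups

Access #2 fault: NONE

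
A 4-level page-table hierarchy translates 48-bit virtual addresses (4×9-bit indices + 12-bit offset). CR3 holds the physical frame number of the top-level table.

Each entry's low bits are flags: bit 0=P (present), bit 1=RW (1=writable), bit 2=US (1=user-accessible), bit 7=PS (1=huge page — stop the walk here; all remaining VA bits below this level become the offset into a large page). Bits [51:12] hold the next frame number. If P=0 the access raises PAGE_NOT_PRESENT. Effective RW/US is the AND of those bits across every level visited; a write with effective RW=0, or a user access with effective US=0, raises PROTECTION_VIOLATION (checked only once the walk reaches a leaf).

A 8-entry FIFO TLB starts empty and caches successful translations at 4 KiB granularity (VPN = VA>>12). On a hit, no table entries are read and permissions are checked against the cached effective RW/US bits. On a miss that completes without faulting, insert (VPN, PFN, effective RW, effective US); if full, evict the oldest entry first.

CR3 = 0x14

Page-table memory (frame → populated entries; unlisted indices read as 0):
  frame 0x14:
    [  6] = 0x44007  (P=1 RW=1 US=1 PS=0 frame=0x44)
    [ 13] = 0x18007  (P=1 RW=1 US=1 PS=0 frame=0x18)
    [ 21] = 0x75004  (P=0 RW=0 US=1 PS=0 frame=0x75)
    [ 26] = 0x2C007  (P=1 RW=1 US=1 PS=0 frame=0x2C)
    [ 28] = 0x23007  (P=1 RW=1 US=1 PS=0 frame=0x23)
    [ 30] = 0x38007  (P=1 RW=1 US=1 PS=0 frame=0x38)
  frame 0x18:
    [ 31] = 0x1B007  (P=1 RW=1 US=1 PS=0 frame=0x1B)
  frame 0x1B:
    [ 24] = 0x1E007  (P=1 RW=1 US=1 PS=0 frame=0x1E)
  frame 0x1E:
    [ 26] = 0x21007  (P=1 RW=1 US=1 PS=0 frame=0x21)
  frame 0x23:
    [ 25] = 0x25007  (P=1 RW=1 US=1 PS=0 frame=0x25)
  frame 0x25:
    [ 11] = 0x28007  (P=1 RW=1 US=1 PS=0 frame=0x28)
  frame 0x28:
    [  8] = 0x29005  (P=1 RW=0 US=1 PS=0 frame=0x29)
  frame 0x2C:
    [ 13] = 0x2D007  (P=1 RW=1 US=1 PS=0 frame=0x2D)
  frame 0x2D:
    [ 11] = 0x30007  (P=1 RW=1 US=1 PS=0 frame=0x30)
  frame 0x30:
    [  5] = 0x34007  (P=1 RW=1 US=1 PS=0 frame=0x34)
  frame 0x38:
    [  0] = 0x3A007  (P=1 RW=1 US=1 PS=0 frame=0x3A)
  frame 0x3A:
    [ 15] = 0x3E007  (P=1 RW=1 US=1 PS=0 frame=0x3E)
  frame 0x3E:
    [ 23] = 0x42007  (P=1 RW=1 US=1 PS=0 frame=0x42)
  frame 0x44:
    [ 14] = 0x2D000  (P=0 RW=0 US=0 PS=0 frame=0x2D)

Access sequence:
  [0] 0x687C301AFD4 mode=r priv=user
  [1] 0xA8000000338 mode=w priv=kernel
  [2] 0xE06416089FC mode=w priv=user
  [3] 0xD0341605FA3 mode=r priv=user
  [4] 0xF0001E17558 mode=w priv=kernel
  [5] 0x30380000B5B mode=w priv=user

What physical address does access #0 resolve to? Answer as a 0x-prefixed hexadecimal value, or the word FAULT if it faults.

Walk each access:
#0 VA=0x687C301AFD4 (r,user):
  [0] read 0x14 idx=13: raw=0x18007 flags P=1 W=1 U=1 S=0
  [1] read 0x18 idx=31: raw=0x1B007 flags P=1 W=1 U=1 S=0
  [2] read 0x1B idx=24: raw=0x1E007 flags P=1 W=1 U=1 S=0
  [3] read 0x1E idx=26: raw=0x21007 flags P=1 W=1 U=1 S=0
  → PA=0x21FD4  (4 entries read)
#1 VA=0xA8000000338 (w,kernel):
  [0] read 0x14 idx=21: raw=0x75004 flags P=0 W=0 U=1 S=0
  ✗ PAGE_NOT_PRESENT  [1 reads]
#2 VA=0xE06416089FC (w,user):
  [0] read 0x14 idx=28: raw=0x23007 flags P=1 W=1 U=1 S=0
  [1] read 0x23 idx=25: raw=0x25007 flags P=1 W=1 U=1 S=0
  [2] read 0x25 idx=11: raw=0x28007 flags P=1 W=1 U=1 S=0
  [3] read 0x28 idx=8: raw=0x29005 flags P=1 W=0 U=1 S=0
  ✗ PROTECTION_VIOLATION  [4 reads]
#3 VA=0xD0341605FA3 (r,user):
  [0] read 0x14 idx=26: raw=0x2C007 flags P=1 W=1 U=1 S=0
  [1] read 0x2C idx=13: raw=0x2D007 flags P=1 W=1 U=1 S=0
  [2] read 0x2D idx=11: raw=0x30007 flags P=1 W=1 U=1 S=0
  [3] read 0x30 idx=5: raw=0x34007 flags P=1 W=1 U=1 S=0
  → PA=0x34FA3  (4 entries read)
#4 VA=0xF0001E17558 (w,kernel):
  [0] read 0x14 idx=30: raw=0x38007 flags P=1 W=1 U=1 S=0
  [1] read 0x38 idx=0: raw=0x3A007 flags P=1 W=1 U=1 S=0
  [2] read 0x3A idx=15: raw=0x3E007 flags P=1 W=1 U=1 S=0
  [3] read 0x3E idx=23: raw=0x42007 flags P=1 W=1 U=1 S=0
  → PA=0x42558  (4 entries read)
#5 VA=0x30380000B5B (w,user):
  [0] read 0x14 idx=6: raw=0x44007 flags P=1 W=1 U=1 S=0
  [1] read 0x44 idx=14: raw=0x2D000 flags P=0 W=0 U=0 S=0
  ✗ PAGE_NOT_PRESENT  [2 reads]

Access #0 PA: 0x21FD4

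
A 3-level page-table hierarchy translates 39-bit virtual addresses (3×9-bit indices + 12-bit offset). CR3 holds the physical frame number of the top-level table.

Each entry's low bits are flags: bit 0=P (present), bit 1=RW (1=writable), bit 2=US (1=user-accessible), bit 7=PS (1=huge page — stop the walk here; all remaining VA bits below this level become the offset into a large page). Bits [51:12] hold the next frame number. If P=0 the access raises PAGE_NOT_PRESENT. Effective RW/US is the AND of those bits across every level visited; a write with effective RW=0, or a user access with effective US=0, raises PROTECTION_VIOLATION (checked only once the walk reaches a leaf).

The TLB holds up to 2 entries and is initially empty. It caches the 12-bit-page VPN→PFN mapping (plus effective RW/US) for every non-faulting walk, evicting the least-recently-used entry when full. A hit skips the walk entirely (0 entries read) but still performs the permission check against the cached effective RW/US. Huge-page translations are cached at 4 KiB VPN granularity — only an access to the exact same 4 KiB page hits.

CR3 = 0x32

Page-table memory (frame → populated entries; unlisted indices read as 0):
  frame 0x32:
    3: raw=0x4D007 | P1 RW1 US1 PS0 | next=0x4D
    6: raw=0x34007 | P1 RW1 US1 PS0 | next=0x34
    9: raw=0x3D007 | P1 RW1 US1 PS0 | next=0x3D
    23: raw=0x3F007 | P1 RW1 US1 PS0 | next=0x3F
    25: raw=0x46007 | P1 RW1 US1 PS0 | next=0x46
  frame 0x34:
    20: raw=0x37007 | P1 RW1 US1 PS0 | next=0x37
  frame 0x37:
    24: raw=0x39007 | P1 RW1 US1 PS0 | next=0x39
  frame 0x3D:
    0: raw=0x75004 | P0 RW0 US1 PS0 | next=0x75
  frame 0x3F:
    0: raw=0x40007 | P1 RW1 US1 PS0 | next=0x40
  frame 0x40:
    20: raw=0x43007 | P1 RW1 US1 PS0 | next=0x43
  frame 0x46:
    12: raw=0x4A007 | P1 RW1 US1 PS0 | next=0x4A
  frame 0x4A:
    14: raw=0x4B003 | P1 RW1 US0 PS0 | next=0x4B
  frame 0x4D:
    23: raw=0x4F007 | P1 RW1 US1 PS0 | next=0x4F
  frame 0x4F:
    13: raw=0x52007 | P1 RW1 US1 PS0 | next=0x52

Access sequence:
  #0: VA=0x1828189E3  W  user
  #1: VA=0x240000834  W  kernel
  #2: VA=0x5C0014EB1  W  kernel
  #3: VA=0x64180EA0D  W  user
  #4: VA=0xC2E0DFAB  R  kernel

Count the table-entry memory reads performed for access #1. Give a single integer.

Per-access translation:
#0 VA=0x1828189E3 (w,user):
  L0 @0x32[6] → 0x34007  P=1,RW=1,US=1,PS=0
  L1 @0x34[20] → 0x37007  P=1,RW=1,US=1,PS=0
  L2 @0x37[24] → 0x39007  P=1,RW=1,US=1,PS=0
  ✓ 0x399E3  — 3 lookups
#1 VA=0x240000834 (w,kernel):
  L0 @0x32[9] → 0x3D007  P=1,RW=1,US=1,PS=0
  L1 @0x3D[0] → 0x75004  P=0,RW=0,US=1,PS=0
  ⇒ fault: PAGE_NOT_PRESENT  — 2 lookups
#2 VA=0x5C0014EB1 (w,kernel):
  L0 @0x32[23] → 0x3F007  P=1,RW=1,US=1,PS=0
  L1 @0x3F[0] → 0x40007  P=1,RW=1,US=1,PS=0
  L2 @0x40[20] → 0x43007  P=1,RW=1,US=1,PS=0
  ✓ 0x43EB1  — 3 lookups
#3 VA=0x64180EA0D (w,user):
  L0 @0x32[25] → 0x46007  P=1,RW=1,US=1,PS=0
  L1 @0x46[12] → 0x4A007  P=1,RW=1,US=1,PS=0
  L2 @0x4A[14] → 0x4B003  P=1,RW=1,US=0,PS=0
  ⇒ fault: PROTECTION_VIOLATION  — 3 lookups
#4 VA=0xC2E0DFAB (r,kernel):
  L0 @0x32[3] → 0x4D007  P=1,RW=1,US=1,PS=0
  L1 @0x4D[23] → 0x4F007  P=1,RW=1,US=1,PS=0
  L2 @0x4F[13] → 0x52007  P=1,RW=1,US=1,PS=0
  ✓ 0x52FAB  — 3 lookups

Entries read for #1: 2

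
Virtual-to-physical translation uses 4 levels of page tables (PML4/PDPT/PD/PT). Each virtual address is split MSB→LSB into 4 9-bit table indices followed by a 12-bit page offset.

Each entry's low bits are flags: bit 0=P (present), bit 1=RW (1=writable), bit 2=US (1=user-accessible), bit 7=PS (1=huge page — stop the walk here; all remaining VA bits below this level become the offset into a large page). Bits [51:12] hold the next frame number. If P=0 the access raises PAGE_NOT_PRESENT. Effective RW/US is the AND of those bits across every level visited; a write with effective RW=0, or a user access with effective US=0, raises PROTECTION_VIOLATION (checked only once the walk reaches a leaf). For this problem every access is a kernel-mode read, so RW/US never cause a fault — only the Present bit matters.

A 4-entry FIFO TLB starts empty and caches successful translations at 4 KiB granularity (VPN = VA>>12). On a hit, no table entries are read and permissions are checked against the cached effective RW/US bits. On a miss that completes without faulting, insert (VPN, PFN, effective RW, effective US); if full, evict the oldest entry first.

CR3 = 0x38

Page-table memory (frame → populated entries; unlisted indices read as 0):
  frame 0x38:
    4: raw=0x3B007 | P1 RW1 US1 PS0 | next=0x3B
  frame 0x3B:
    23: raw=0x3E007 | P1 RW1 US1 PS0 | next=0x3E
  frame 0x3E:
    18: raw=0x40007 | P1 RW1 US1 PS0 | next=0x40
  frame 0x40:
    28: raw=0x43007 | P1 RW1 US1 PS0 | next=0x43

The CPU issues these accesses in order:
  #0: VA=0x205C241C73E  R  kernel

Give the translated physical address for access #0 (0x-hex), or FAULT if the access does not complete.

Walk each access:
#0 VA=0x205C241C73E (r,kernel):
  lvl0: tbl 0x38, slot 4 ⇒ 0x3B007 (P1/RW1/US1/PS0)
  lvl1: tbl 0x3B, slot 23 ⇒ 0x3E007 (P1/RW1/US1/PS0)
  lvl2: tbl 0x3E, slot 18 ⇒ 0x40007 (P1/RW1/US1/PS0)
  lvl3: tbl 0x40, slot 28 ⇒ 0x43007 (P1/RW1/US1/PS0)
  ✓ 0x4373E  — 4 lookups

Access #0 PA: 0x4373E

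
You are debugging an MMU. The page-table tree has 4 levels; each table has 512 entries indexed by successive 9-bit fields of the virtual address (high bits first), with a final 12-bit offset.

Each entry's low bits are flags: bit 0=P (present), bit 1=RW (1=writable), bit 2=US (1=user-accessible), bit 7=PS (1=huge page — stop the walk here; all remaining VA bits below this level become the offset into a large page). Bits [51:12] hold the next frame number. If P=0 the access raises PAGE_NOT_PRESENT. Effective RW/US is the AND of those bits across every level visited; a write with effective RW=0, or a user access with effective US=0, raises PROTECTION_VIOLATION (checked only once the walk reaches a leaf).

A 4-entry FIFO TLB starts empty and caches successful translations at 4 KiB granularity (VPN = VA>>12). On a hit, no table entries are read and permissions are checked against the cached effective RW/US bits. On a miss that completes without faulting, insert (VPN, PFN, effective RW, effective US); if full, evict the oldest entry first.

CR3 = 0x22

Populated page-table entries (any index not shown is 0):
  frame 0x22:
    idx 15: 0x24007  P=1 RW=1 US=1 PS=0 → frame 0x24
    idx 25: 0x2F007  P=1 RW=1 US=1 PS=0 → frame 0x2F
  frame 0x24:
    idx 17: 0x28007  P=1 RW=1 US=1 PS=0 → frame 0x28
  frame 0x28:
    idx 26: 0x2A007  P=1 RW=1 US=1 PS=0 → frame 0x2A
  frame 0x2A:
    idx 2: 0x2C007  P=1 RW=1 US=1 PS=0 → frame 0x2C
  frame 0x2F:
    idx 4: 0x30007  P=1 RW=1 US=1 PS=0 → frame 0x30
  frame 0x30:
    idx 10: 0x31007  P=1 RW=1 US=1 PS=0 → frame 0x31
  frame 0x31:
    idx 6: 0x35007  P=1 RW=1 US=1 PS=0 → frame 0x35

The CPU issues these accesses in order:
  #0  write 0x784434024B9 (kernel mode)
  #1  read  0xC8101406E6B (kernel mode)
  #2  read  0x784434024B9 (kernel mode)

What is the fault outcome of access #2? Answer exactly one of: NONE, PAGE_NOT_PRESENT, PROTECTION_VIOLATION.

Trace:
#0 VA=0x784434024B9 (w,kernel):
  [0] read 0x22 idx=15: raw=0x24007 flags P=1 W=1 U=1 S=0
  [1] read 0x24 idx=17: raw=0x28007 flags P=1 W=1 U=1 S=0
  [2] read 0x28 idx=26: raw=0x2A007 flags P=1 W=1 U=1 S=0
  [3] read 0x2A idx=2: raw=0x2C007 flags P=1 W=1 U=1 S=0
  ⇒ phys 0x2C4B9  [4 reads]
#1 VA=0xC8101406E6B (r,kernel):
  [0] read 0x22 idx=25: raw=0x2F007 flags P=1 W=1 U=1 S=0
  [1] read 0x2F idx=4: raw=0x30007 flags P=1 W=1 U=1 S=0
  [2] read 0x30 idx=10: raw=0x31007 flags P=1 W=1 U=1 S=0
  [3] read 0x31 idx=6: raw=0x35007 flags P=1 W=1 U=1 S=0
  ⇒ phys 0x35E6B  [4 reads]
#2 VA=0x784434024B9 (r,kernel):
  TLB hit vpn=0x78443402 → PA=0x2C4B9

Access #2 fault: NONE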